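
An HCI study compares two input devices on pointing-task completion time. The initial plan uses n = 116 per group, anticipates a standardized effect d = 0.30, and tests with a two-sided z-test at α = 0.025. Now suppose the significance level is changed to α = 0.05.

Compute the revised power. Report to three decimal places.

Power ≈ 0.627

δ = d·√(n/2) = 0.30 × √(116/2) = 2.2847 (unchanged). New critical value: z_{0.025} = 1.960.
Revised power = Φ(δ − 1.960) + Φ(−δ − 1.960) = Φ(0.325) + Φ(-4.245) = 0.6273 + 0.0000 = 0.6273.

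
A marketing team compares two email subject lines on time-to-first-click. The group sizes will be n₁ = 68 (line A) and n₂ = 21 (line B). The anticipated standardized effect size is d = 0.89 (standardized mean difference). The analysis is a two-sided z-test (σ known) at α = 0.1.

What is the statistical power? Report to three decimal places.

Noncentrality parameter: δ = d / √(1/n₁ + 1/n₂) = 0.89 / √(1/68 + 1/21) = 3.5650
Critical value for a two-sided test at α = 0.1: z_{α/2} = 1.645.
Power = Φ(δ − 1.645) + Φ(−δ − 1.645) = Φ(1.920) + Φ(-5.210) = 0.9726 + 0.0000 = 0.9726.

Power ≈ 0.973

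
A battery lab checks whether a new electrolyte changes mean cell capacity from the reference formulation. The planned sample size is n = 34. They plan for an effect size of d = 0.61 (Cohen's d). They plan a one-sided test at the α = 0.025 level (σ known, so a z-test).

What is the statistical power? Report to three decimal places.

Noncentrality parameter: δ = d·√n = 0.61 × √34 = 3.5569
Critical value for a one-sided test at α = 0.025: z_α = 1.960.
Power = Φ(δ − 1.960) = Φ(1.597) = 0.9449.

Power ≈ 0.945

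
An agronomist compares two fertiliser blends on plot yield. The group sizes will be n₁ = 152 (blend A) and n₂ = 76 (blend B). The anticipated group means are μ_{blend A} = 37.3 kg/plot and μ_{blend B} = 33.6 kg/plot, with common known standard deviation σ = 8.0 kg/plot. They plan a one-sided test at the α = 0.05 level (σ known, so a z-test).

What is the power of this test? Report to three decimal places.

Power ≈ 0.950

Standardized effect: d = |μ_{blend A} − μ_{blend B}| / σ = |37.3 − 33.6| / 8.0 = 0.4625
Noncentrality parameter: δ = d / √(1/n₁ + 1/n₂) = 0.4625 / √(1/152 + 1/76) = 3.2921
One-sided α = 0.05 → critical value z_{0.05} = 1.645.
Power = Φ(δ − 1.645) = Φ(1.647) = 0.9502.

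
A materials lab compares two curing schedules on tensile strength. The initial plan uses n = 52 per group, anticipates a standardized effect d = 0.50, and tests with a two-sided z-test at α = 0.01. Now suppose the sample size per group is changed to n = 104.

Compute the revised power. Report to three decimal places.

Power ≈ 0.848

With n = 104 per group: δ = d·√(n/2) = 0.50 × √(104/2) = 3.6056. Critical value z_{0.005} = 2.576.
Revised power = Φ(δ − 2.576) + Φ(−δ − 2.576) = Φ(1.030) + Φ(-6.181) = 0.8484 + 0.0000 = 0.8484.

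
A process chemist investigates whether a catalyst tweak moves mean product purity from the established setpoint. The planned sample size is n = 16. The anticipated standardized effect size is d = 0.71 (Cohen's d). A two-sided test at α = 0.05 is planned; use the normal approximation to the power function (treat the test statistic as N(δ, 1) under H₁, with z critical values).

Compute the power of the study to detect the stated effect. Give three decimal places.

Noncentrality parameter: δ = d·√n = 0.71 × √16 = 2.8400
Two-sided α = 0.05 → critical value z_{0.025} = 1.960.
Power = Φ(δ − 1.960) + Φ(−δ − 1.960) = Φ(0.880) + Φ(-4.800) = 0.8106 + 0.0000 = 0.8106.

Power ≈ 0.811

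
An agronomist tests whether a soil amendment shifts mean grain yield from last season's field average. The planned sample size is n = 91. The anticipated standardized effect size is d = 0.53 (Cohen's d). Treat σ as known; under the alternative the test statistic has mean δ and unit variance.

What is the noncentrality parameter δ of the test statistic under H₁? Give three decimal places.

The noncentrality parameter scales effect size by the design's sample-size factor: δ = d·√n = 0.53 × √91 = 5.0559

δ ≈ 5.056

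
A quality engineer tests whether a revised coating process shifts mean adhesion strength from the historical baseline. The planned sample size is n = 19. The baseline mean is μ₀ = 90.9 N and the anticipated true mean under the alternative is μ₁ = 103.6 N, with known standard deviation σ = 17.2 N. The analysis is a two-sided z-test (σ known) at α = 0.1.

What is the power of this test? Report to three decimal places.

Power ≈ 0.942

Standardized effect: d = |μ₁ − μ₀| / σ = |103.6 − 90.9| / 17.2 = 0.7384
Noncentrality parameter: δ = d·√n = 0.7384 × √19 = 3.2185
Critical value for a two-sided test at α = 0.1: z_{α/2} = 1.645.
Power = Φ(δ − 1.645) + Φ(−δ − 1.645) = Φ(1.574) + Φ(-4.863) = 0.9422 + 0.0000 = 0.9422.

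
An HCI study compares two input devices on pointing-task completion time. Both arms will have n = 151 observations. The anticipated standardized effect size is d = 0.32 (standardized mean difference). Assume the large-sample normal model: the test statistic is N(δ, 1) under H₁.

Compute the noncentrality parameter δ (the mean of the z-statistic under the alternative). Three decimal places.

δ ≈ 2.781

δ = d·√(n/2) = 0.32 × √(151/2) = 2.7805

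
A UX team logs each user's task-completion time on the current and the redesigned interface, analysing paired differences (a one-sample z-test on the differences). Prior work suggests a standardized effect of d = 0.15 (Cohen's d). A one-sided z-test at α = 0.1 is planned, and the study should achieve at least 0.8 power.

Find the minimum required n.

n = 201

For power 0.8 need Φ(δ − z_{0.1}) = 0.8, so δ = z_{0.1} + z_{0.20} = 1.282 + 0.842 = 2.123.
δ = d·√n ⇒ n = (δ/d)² = (2.123 / 0.15)² = 200.35.
Round up to the next whole unit.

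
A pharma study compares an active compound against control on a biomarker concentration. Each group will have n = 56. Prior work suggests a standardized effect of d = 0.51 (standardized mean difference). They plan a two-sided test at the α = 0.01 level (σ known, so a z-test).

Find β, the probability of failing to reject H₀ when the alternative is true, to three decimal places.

Noncentrality parameter: δ = d·√(n/2) = 0.51 × √(56/2) = 2.6987
Two-sided α = 0.01 → critical value z_{0.005} = 2.576.
Power = Φ(δ − 2.576) + Φ(−δ − 2.576) = Φ(0.123) + Φ(-5.274) = 0.5489 + 0.0000 = 0.5489.
Type II error: β = 1 − power = 1 − 0.5489 = 0.4511.

β ≈ 0.451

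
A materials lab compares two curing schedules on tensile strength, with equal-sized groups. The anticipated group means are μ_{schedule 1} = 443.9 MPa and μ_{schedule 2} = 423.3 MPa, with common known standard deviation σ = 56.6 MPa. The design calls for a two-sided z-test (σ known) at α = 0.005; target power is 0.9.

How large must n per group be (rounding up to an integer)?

n = 253 per group

Standardized effect: d = |μ_{schedule 1} − μ_{schedule 2}| / σ = |443.9 − 423.3| / 56.6 = 0.3640
For power 0.9 need Φ(δ − z_{0.0025}) = 0.9, so δ = z_{0.0025} + z_{0.10} = 2.807 + 1.282 = 4.089.
(For δ > 0 the lower-tail rejection region contributes negligibly to power, so the one-term inversion is standard.)
δ = d·√(n/2) ⇒ n = 2(δ/d)² = 2 × (4.089 / 0.3640)² = 252.39.
Round up to the next whole unit.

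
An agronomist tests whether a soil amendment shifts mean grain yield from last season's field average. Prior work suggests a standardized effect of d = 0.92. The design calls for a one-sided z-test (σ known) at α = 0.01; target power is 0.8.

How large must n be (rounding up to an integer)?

Set Φ(δ − 2.326) = 0.8; then δ − 2.326 = Φ⁻¹(0.8) = 0.842, giving δ = 3.168.
δ = d·√n ⇒ n = (δ/d)² = (3.168 / 0.92)² = 11.86.
Rounding up, n = 12.

n = 12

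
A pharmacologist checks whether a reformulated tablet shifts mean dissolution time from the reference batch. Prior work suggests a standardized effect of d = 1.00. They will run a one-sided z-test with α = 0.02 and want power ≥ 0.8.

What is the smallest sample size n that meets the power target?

For power 0.8 need Φ(δ − z_{0.02}) = 0.8, so δ = z_{0.02} + z_{0.20} = 2.054 + 0.842 = 2.895.
δ = d·√n ⇒ n = (δ/d)² = (2.895 / 1.00)² = 8.38.
Rounding up, n = 9.

n = 9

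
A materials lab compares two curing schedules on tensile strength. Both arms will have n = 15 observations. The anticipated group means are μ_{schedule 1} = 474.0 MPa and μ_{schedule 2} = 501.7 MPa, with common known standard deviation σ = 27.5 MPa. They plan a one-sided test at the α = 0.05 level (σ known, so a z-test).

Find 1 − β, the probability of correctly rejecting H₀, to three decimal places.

Standardized effect: d = |μ_{schedule 1} − μ_{schedule 2}| / σ = |474.0 − 501.7| / 27.5 = 1.0073
Noncentrality parameter: δ = d·√(n/2) = 1.0073 × √(15/2) = 2.7585
One-sided α = 0.05 → critical value z_{0.05} = 1.645.
Power = P(Z > 1.645 − δ) = Φ(1.114) = 0.8673.

Power ≈ 0.867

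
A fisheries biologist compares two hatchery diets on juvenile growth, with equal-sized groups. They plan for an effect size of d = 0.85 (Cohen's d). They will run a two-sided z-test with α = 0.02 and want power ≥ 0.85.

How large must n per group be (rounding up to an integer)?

n = 32 per group

For power 0.85 need Φ(δ − z_{0.01}) = 0.85, so δ = z_{0.01} + z_{0.15} = 2.326 + 1.036 = 3.363.
(The Φ(−δ − z_{α/2}) term is vanishingly small for δ > 0 and is dropped in the standard sample-size formula.)
δ = d·√(n/2) ⇒ n = 2(δ/d)² = 2 × (3.363 / 0.85)² = 31.30.
Rounding up, n = 32 per group.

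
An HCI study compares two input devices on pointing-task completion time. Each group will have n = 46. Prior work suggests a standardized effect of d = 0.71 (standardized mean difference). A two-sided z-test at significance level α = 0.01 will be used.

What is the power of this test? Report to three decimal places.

Power ≈ 0.797

Noncentrality parameter: δ = d·√(n/2) = 0.71 × √(46/2) = 3.4050
Critical value for a two-sided test at α = 0.01: z_{α/2} = 2.576.
Power = Φ(δ − 2.576) + Φ(−δ − 2.576) = Φ(0.829) + Φ(-5.981) = 0.7965 + 0.0000 = 0.7965.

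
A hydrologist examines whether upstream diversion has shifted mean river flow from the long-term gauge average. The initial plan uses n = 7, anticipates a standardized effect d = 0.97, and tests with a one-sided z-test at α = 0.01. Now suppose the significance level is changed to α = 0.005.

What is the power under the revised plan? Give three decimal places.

δ = d·√n = 0.97 × √7 = 2.5664 (unchanged). New critical value: z_{0.005} = 2.576.
Revised power = Φ(δ − 2.576) = Φ(-0.009) = 0.4962.

Power ≈ 0.496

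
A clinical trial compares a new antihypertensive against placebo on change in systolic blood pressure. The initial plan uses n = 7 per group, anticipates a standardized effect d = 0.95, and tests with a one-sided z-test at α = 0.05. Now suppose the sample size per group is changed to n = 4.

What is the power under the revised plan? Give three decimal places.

With n = 4 per group: δ = d·√(n/2) = 0.95 × √(4/2) = 1.3435. Critical value z_{0.05} = 1.645.
Revised power = P(Z > 1.645 − δ) = Φ(-0.301) = 0.3816.

Power ≈ 0.382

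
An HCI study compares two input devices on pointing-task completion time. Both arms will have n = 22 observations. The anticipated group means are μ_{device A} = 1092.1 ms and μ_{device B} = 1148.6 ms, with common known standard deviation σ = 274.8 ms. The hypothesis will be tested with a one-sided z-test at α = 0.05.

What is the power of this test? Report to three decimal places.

Power ≈ 0.168

Standardized effect: d = |μ_{device A} − μ_{device B}| / σ = |1092.1 − 1148.6| / 274.8 = 0.2056
Noncentrality parameter: δ = d·√(n/2) = 0.2056 × √(22/2) = 0.6819
One-sided α = 0.05 → critical value z_{0.05} = 1.645.
Power = P(Z > 1.645 − δ) = Φ(-0.963) = 0.1678.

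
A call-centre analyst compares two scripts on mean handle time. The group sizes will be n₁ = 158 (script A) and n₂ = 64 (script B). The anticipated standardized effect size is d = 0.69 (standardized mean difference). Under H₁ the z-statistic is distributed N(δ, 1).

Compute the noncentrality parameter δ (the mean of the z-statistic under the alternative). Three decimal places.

δ ≈ 4.657

δ = d / √(1/n₁ + 1/n₂) = 0.69 / √(1/158 + 1/64) = 4.6568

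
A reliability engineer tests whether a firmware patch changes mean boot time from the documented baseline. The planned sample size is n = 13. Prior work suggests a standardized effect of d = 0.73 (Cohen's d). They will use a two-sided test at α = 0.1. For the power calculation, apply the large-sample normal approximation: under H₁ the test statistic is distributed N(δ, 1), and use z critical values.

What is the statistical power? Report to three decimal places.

Noncentrality parameter: δ = d·√n = 0.73 × √13 = 2.6321
Critical value for a two-sided test at α = 0.1: z_{α/2} = 1.645.
Power = Φ(δ − 1.645) + Φ(−δ − 1.645) = Φ(0.987) + Φ(-4.277) = 0.8382 + 0.0000 = 0.8382.

Power ≈ 0.838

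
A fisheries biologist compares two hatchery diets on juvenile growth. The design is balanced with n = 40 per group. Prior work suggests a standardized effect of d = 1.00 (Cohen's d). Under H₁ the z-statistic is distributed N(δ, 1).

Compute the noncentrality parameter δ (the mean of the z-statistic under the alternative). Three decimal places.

δ ≈ 4.472

The noncentrality parameter scales effect size by the design's sample-size factor: δ = d·√(n/2) = 1.00 × √(40/2) = 4.4721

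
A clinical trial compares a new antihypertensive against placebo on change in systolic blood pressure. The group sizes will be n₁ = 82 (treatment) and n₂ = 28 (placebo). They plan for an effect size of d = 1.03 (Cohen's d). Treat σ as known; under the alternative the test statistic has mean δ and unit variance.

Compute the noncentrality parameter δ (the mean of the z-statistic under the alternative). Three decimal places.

δ = d / √(1/n₁ + 1/n₂) = 1.03 / √(1/82 + 1/28) = 4.7057

δ ≈ 4.706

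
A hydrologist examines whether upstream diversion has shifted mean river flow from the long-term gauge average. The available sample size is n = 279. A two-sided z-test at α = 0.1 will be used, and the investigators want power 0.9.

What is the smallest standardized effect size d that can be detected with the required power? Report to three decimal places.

Required noncentrality: δ = z_{0.05} + z_{0.10} = 1.645 + 1.282 = 2.926.
(Lower-tail contribution to power is negligible for δ > 0.)
δ = d·√n ⇒ d = δ/√n = 2.926/√279 = 0.1752.

d ≈ 0.175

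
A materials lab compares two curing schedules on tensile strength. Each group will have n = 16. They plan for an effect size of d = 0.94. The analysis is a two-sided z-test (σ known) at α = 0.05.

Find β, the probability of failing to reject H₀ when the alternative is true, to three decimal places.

Noncentrality parameter: λ = d·√(n/2) = 0.94 × √(16/2) = 2.6587
Two-sided α = 0.05 → critical value z_{0.025} = 1.960.
Power = Φ(λ − 1.960) + Φ(−λ − 1.960) = Φ(0.699) + Φ(-4.619) = 0.7576 + 0.0000 = 0.7577.
Type II error: β = 1 − power = 1 − 0.7577 = 0.2423.

β ≈ 0.242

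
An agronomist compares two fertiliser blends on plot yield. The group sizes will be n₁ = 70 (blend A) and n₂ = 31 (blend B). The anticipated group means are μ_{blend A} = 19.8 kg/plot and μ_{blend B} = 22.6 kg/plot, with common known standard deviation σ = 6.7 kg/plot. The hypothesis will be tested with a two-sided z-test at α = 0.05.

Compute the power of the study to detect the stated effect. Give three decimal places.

Power ≈ 0.491

Standardized effect: d = |μ_{blend A} − μ_{blend B}| / σ = |19.8 − 22.6| / 6.7 = 0.4179
Noncentrality parameter: δ = d / √(1/n₁ + 1/n₂) = 0.4179 / √(1/70 + 1/31) = 1.9371
Critical value for a two-sided test at α = 0.05: z_{α/2} = 1.960.
Power = Φ(δ − 1.960) + Φ(−δ − 1.960) = Φ(-0.023) + Φ(-3.897) = 0.4909 + 0.0000 = 0.4909.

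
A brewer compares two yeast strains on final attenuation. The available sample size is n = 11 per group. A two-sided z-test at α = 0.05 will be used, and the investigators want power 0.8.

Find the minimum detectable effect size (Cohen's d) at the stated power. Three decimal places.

d ≈ 1.195

Required noncentrality: δ = z_{0.025} + z_{0.20} = 1.960 + 0.842 = 2.802.
(Lower-tail contribution to power is negligible for δ > 0.)
δ = d·√(n/2) ⇒ d = δ/√(n/2) = 2.802/√(11/2) = 1.1946.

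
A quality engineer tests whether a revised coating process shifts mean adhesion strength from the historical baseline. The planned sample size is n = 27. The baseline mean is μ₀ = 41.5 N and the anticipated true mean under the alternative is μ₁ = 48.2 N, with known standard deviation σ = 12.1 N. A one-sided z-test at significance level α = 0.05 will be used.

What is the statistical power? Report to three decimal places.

Standardized effect: d = |μ₁ − μ₀| / σ = |48.2 − 41.5| / 12.1 = 0.5537
Noncentrality parameter: δ = d·√n = 0.5537 × √27 = 2.8772
Critical value for a one-sided test at α = 0.05: z_α = 1.645.
Power = Φ(δ − 1.645) = Φ(1.232) = 0.8911.

Power ≈ 0.891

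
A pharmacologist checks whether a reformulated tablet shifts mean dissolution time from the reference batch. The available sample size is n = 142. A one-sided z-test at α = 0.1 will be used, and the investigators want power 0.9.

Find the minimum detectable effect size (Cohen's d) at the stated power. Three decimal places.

d ≈ 0.215

Need Φ(δ − 1.282) = 0.9, so δ = 1.282 + 1.282 = 2.563.
δ = d·√n ⇒ d = δ/√n = 2.563/√142 = 0.2151.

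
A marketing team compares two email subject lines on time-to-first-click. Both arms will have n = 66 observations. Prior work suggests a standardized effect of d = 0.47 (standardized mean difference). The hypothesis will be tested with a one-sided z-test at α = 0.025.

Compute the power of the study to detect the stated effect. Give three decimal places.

Noncentrality parameter: δ = d·√(n/2) = 0.47 × √(66/2) = 2.6999
One-sided α = 0.025 → critical value z_{0.025} = 1.960.
Power = Φ(δ − 1.960) = Φ(0.740) = 0.7703.

Power ≈ 0.770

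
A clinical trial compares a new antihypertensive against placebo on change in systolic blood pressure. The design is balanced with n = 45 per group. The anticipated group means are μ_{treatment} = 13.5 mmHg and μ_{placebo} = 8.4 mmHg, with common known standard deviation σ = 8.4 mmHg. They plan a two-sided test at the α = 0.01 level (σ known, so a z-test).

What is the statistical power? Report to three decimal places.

Power ≈ 0.619

Standardized effect: d = |μ_{treatment} − μ_{placebo}| / σ = |13.5 − 8.4| / 8.4 = 0.6071
Noncentrality parameter: δ = d·√(n/2) = 0.6071 × √(45/2) = 2.8799
Critical value for a two-sided test at α = 0.01: z_{α/2} = 2.576.
Power = Φ(δ − 2.576) + Φ(−δ − 2.576) = Φ(0.304) + Φ(-5.456) = 0.6195 + 0.0000 = 0.6195.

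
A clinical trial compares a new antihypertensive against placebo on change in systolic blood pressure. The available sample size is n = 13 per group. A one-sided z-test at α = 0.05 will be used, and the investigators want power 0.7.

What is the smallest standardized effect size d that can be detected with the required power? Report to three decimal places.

Need Φ(δ − 1.645) = 0.7, so δ = 1.645 + 0.524 = 2.169.
δ = d·√(n/2) ⇒ d = δ/√(n/2) = 2.169/√(13/2) = 0.8509.

d ≈ 0.851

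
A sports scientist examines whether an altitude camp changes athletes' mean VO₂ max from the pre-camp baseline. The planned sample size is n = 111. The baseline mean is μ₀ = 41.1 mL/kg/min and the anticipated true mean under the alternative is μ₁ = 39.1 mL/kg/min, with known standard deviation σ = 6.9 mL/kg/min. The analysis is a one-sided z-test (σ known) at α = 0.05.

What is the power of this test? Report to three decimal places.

Power ≈ 0.921

Standardized effect: d = |μ₁ − μ₀| / σ = |39.1 − 41.1| / 6.9 = 0.2899
Noncentrality parameter: δ = d·√n = 0.2899 × √111 = 3.0538
Critical value for a one-sided test at α = 0.05: z_α = 1.645.
Power = Φ(δ − 1.645) = Φ(1.409) = 0.9206.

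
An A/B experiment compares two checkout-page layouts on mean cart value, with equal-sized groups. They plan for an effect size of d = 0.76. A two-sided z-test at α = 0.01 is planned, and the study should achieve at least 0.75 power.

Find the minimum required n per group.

For power 0.75 need Φ(δ − z_{0.005}) = 0.75, so δ = z_{0.005} + z_{0.25} = 2.576 + 0.674 = 3.250.
(For δ > 0 the lower-tail rejection region contributes negligibly to power, so the one-term inversion is standard.)
δ = d·√(n/2) ⇒ n = 2(δ/d)² = 2 × (3.250 / 0.76)² = 36.58.
Round up to the next whole unit.

n = 37 per group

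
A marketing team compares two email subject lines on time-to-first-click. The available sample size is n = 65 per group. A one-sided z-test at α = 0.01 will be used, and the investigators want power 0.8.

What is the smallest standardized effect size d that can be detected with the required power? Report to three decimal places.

Required noncentrality: δ = z_{0.01} + z_{0.20} = 2.326 + 0.842 = 3.168.
δ = d·√(n/2) ⇒ d = δ/√(n/2) = 3.168/√(65/2) = 0.5557.

d ≈ 0.556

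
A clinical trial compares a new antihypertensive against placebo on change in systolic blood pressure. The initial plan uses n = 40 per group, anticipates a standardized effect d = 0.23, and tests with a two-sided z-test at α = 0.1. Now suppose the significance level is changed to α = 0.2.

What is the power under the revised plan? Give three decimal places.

Power ≈ 0.411

δ = d·√(n/2) = 0.23 × √(40/2) = 1.0286 (unchanged). New critical value: z_{0.1} = 1.282.
Revised power = Φ(δ − 1.282) + Φ(−δ − 1.282) = Φ(-0.253) + Φ(-2.310) = 0.4001 + 0.0104 = 0.4106.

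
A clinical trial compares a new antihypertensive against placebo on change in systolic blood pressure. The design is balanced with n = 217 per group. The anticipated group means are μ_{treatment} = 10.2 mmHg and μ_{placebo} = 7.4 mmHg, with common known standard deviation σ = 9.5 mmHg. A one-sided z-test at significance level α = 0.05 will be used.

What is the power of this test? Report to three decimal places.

Standardized effect: d = |μ_{treatment} − μ_{placebo}| / σ = |10.2 − 7.4| / 9.5 = 0.2947
Noncentrality parameter: δ = d·√(n/2) = 0.2947 × √(217/2) = 3.0701
One-sided α = 0.05 → critical value z_{0.05} = 1.645.
Power = Φ(δ − 1.645) = Φ(1.425) = 0.9230.

Power ≈ 0.923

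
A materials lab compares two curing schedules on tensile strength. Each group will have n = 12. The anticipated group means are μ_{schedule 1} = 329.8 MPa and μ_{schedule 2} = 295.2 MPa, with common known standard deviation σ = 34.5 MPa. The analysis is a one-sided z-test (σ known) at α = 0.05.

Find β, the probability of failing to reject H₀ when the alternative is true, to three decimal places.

Standardized effect: d = |μ_{schedule 1} − μ_{schedule 2}| / σ = |329.8 − 295.2| / 34.5 = 1.0029
Noncentrality parameter: δ = d·√(n/2) = 1.0029 × √(12/2) = 2.4566
One-sided α = 0.05 → critical value z_{0.05} = 1.645.
Power = Φ(δ − 1.645) = Φ(0.812) = 0.7915.
Type II error: β = 1 − power = 1 − 0.7915 = 0.2085.

β ≈ 0.208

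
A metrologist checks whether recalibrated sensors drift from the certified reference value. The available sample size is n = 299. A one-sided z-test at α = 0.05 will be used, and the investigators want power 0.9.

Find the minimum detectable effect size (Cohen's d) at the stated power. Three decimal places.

Required noncentrality: δ = z_{0.05} + z_{0.10} = 1.645 + 1.282 = 2.926.
δ = d·√n ⇒ d = δ/√n = 2.926/√299 = 0.1692.

d ≈ 0.169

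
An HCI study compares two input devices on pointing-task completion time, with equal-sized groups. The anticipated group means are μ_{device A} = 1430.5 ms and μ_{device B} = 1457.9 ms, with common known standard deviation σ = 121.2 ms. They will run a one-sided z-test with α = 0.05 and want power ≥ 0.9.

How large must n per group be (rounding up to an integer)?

n = 336 per group

Standardized effect: d = |μ_{device A} − μ_{device B}| / σ = |1430.5 − 1457.9| / 121.2 = 0.2261
For power 0.9 need Φ(δ − z_{0.05}) = 0.9, so δ = z_{0.05} + z_{0.10} = 1.645 + 1.282 = 2.926.
δ = d·√(n/2) ⇒ n = 2(δ/d)² = 2 × (2.926 / 0.2261)² = 335.12.
Rounding up, n = 336 per group.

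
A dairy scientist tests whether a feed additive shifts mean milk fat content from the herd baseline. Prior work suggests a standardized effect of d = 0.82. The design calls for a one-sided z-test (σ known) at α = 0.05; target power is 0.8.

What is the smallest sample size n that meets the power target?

For power 0.8 need Φ(δ − z_{0.05}) = 0.8, so δ = z_{0.05} + z_{0.20} = 1.645 + 0.842 = 2.486.
δ = d·√n ⇒ n = (δ/d)² = (2.486 / 0.82)² = 9.19.
Rounding up, n = 10.

n = 10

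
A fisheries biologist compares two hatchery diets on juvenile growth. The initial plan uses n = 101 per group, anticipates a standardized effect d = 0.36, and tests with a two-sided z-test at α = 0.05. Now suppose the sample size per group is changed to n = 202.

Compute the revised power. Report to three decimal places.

With n = 202 per group: δ = d·√(n/2) = 0.36 × √(202/2) = 3.6180. Critical value z_{0.025} = 1.960.
Revised power = Φ(δ − 1.960) + Φ(−δ − 1.960) = Φ(1.658) + Φ(-5.578) = 0.9513 + 0.0000 = 0.9513.

Power ≈ 0.951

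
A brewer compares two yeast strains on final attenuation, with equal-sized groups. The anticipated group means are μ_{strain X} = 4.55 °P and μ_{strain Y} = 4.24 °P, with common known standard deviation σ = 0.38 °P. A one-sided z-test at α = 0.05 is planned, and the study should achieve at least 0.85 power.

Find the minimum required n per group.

Standardized effect: d = |μ_{strain X} − μ_{strain Y}| / σ = |4.55 − 4.24| / 0.38 = 0.8158
For power 0.85 need Φ(δ − z_{0.05}) = 0.85, so δ = z_{0.05} + z_{0.15} = 1.645 + 1.036 = 2.681.
δ = d·√(n/2) ⇒ n = 2(δ/d)² = 2 × (2.681 / 0.8158)² = 21.61.
Round up to the next whole unit.

n = 22 per group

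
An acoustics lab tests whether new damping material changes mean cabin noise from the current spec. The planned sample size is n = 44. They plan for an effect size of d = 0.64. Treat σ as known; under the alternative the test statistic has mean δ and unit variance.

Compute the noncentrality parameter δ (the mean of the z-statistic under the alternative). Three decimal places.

The noncentrality parameter scales effect size by the design's sample-size factor: δ = d·√n = 0.64 × √44 = 4.2453

δ ≈ 4.245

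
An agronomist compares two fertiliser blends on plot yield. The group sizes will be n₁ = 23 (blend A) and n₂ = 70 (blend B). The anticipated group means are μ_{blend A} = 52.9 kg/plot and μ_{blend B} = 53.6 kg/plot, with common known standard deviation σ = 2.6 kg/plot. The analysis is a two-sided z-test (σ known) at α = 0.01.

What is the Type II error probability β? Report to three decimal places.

β ≈ 0.927

Standardized effect: d = |μ_{blend A} − μ_{blend B}| / σ = |52.9 − 53.6| / 2.6 = 0.2692
Noncentrality parameter: δ = d / √(1/n₁ + 1/n₂) = 0.2692 / √(1/23 + 1/70) = 1.1202
Two-sided α = 0.01 → critical value z_{0.005} = 2.576.
Power = Φ(δ − 2.576) + Φ(−δ − 2.576) = Φ(-1.456) + Φ(-3.696) = 0.0727 + 0.0001 = 0.0729.
Type II error: β = 1 − power = 1 − 0.0729 = 0.9271.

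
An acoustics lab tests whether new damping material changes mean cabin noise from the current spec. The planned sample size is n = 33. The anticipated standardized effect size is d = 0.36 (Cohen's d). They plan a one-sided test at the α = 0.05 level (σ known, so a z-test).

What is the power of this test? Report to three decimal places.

Noncentrality parameter: δ = d·√n = 0.36 × √33 = 2.0680
Critical value for a one-sided test at α = 0.05: z_α = 1.645.
Power = P(Z > 1.645 − δ) = Φ(0.423) = 0.6639.

Power ≈ 0.664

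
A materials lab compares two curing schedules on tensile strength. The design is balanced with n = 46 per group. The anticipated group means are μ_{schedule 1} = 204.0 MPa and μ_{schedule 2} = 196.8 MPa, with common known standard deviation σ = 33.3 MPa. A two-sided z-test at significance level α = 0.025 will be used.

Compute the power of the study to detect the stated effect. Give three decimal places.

Standardized effect: d = |μ_{schedule 1} − μ_{schedule 2}| / σ = |204.0 − 196.8| / 33.3 = 0.2162
Noncentrality parameter: δ = d·√(n/2) = 0.2162 × √(46/2) = 1.0369
Two-sided α = 0.025 → critical value z_{0.0125} = 2.241.
Power = Φ(δ − 2.241) + Φ(−δ − 2.241) = Φ(-1.204) + Φ(-3.278) = 0.1142 + 0.0005 = 0.1147.

Power ≈ 0.115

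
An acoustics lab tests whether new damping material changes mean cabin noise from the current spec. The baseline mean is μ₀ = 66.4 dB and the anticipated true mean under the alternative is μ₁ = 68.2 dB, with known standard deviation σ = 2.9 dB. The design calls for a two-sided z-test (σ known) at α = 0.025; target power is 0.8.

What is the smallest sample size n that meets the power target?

Standardized effect: d = |μ₁ − μ₀| / σ = |68.2 − 66.4| / 2.9 = 0.6207
Set Φ(δ − 2.241) = 0.8; then δ − 2.241 = Φ⁻¹(0.8) = 0.842, giving δ = 3.083.
(For δ > 0 the lower-tail rejection region contributes negligibly to power, so the one-term inversion is standard.)
δ = d·√n ⇒ n = (δ/d)² = (3.083 / 0.6207)² = 24.67.
Round up to the next whole unit.

n = 25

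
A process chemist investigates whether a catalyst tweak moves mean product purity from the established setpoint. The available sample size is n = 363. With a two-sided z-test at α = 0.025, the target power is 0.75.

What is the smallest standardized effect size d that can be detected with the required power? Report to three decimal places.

Required noncentrality: δ = z_{0.0125} + z_{0.25} = 2.241 + 0.674 = 2.916.
(Lower-tail contribution to power is negligible for δ > 0.)
δ = d·√n ⇒ d = δ/√n = 2.916/√363 = 0.1530.

d ≈ 0.153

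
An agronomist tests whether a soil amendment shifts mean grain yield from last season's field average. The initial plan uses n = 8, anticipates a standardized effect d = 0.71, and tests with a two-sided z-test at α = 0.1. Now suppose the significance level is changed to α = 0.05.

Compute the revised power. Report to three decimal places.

δ = d·√n = 0.71 × √8 = 2.0082 (unchanged). New critical value: z_{0.025} = 1.960.
Revised power = Φ(δ − 1.960) + Φ(−δ − 1.960) = Φ(0.048) + Φ(-3.968) = 0.5192 + 0.0000 = 0.5193.

Power ≈ 0.519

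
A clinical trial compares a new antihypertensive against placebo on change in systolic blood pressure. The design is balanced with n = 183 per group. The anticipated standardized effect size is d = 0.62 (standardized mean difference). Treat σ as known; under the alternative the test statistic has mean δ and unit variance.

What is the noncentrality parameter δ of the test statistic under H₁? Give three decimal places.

δ = d·√(n/2) = 0.62 × √(183/2) = 5.9306

δ ≈ 5.931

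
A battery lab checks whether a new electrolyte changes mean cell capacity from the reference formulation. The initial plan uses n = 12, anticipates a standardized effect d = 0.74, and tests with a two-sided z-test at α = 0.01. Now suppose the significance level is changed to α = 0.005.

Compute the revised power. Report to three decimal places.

Power ≈ 0.404

δ = d·√n = 0.74 × √12 = 2.5634 (unchanged). New critical value: z_{0.0025} = 2.807.
Revised power = Φ(δ − 2.807) + Φ(−δ − 2.807) = Φ(-0.244) + Φ(-5.370) = 0.4038 + 0.0000 = 0.4038.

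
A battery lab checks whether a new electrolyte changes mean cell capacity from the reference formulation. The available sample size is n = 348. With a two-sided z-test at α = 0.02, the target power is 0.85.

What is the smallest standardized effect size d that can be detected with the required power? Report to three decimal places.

Required noncentrality: δ = z_{0.01} + z_{0.15} = 2.326 + 1.036 = 3.363.
(The second rejection-region term Φ(−δ − z_{α/2}) is negligible and dropped.)
δ = d·√n ⇒ d = δ/√n = 3.363/√348 = 0.1803.

d ≈ 0.180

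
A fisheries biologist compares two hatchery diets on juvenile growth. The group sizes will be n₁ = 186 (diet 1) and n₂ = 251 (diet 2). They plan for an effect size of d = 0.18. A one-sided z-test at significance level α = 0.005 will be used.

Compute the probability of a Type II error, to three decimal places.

β ≈ 0.763

Noncentrality parameter: δ = d / √(1/n₁ + 1/n₂) = 0.18 / √(1/186 + 1/251) = 1.8605
Critical value for a one-sided test at α = 0.005: z_α = 2.576.
Power = P(Z > 2.576 − δ) = Φ(-0.715) = 0.2372.
Type II error: β = 1 − power = 1 − 0.2372 = 0.7628.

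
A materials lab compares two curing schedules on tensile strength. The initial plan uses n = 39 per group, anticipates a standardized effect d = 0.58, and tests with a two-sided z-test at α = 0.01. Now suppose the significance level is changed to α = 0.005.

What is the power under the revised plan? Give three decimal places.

Power ≈ 0.403

δ = d·√(n/2) = 0.58 × √(39/2) = 2.5612 (unchanged). New critical value: z_{0.0025} = 2.807.
Revised power = Φ(δ − 2.807) + Φ(−δ − 2.807) = Φ(-0.246) + Φ(-5.368) = 0.4029 + 0.0000 = 0.4029.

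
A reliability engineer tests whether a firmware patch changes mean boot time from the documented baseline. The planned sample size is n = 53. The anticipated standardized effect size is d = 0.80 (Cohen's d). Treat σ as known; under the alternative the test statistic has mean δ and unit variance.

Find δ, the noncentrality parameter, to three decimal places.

δ ≈ 5.824

The noncentrality parameter scales effect size by the design's sample-size factor: δ = d·√n = 0.80 × √53 = 5.8241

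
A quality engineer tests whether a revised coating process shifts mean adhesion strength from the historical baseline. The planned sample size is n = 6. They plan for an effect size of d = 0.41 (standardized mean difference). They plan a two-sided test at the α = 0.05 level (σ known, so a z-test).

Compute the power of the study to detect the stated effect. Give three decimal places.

Noncentrality parameter: δ = d·√n = 0.41 × √6 = 1.0043
Two-sided α = 0.05 → critical value z_{0.025} = 1.960.
Power = Φ(δ − 1.960) + Φ(−δ − 1.960) = Φ(-0.956) + Φ(-2.964) = 0.1696 + 0.0015 = 0.1711.

Power ≈ 0.171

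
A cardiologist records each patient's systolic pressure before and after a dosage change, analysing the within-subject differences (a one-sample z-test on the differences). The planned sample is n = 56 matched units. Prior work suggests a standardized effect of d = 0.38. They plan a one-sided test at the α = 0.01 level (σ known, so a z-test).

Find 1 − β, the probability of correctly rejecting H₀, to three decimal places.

Noncentrality parameter: δ = d·√n = 0.38 × √56 = 2.8437
Critical value for a one-sided test at α = 0.01: z_α = 2.326.
Power = Φ(δ − 2.326) = Φ(0.517) = 0.6975.

Power ≈ 0.698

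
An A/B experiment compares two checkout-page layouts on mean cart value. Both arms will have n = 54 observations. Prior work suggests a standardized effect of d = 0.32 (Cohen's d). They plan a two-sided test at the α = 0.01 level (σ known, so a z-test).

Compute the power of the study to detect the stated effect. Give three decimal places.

Noncentrality parameter: δ = d·√(n/2) = 0.32 × √(54/2) = 1.6628
Two-sided α = 0.01 → critical value z_{0.005} = 2.576.
Power = Φ(δ − 2.576) + Φ(−δ − 2.576) = Φ(-0.913) + Φ(-4.239) = 0.1806 + 0.0000 = 0.1806.

Power ≈ 0.181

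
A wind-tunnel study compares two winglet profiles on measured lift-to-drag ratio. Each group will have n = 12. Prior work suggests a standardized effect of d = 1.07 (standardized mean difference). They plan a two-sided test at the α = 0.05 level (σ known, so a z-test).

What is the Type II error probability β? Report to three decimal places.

Noncentrality parameter: λ = d·√(n/2) = 1.07 × √(12/2) = 2.6210
Two-sided α = 0.05 → critical value z_{0.025} = 1.960.
Power = Φ(λ − 1.960) + Φ(−λ − 1.960) = Φ(0.661) + Φ(-4.581) = 0.7457 + 0.0000 = 0.7457.
Type II error: β = 1 − power = 1 − 0.7457 = 0.2543.

β ≈ 0.254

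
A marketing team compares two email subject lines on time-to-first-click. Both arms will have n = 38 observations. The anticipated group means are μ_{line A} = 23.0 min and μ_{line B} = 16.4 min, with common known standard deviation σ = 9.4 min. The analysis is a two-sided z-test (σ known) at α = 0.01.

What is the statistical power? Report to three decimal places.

Standardized effect: d = |μ_{line A} − μ_{line B}| / σ = |23.0 − 16.4| / 9.4 = 0.7021
Noncentrality parameter: δ = d·√(n/2) = 0.7021 × √(38/2) = 3.0605
Two-sided α = 0.01 → critical value z_{0.005} = 2.576.
Power = Φ(δ − 2.576) + Φ(−δ − 2.576) = Φ(0.485) + Φ(-5.636) = 0.6860 + 0.0000 = 0.6860.

Power ≈ 0.686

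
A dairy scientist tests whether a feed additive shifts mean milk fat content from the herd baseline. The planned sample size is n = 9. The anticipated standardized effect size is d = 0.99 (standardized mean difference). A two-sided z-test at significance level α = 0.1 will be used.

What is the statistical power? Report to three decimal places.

Noncentrality parameter: δ = d·√n = 0.99 × √9 = 2.9700
Critical value for a two-sided test at α = 0.1: z_{α/2} = 1.645.
Power = Φ(δ − 1.645) + Φ(−δ − 1.645) = Φ(1.325) + Φ(-4.615) = 0.9074 + 0.0000 = 0.9074.

Power ≈ 0.907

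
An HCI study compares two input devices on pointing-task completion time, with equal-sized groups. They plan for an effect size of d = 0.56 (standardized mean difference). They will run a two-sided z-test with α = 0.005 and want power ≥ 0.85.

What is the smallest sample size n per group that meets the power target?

n = 95 per group

For power 0.85 need Φ(δ − z_{0.0025}) = 0.85, so δ = z_{0.0025} + z_{0.15} = 2.807 + 1.036 = 3.843.
(For δ > 0 the lower-tail rejection region contributes negligibly to power, so the one-term inversion is standard.)
δ = d·√(n/2) ⇒ n = 2(δ/d)² = 2 × (3.843 / 0.56)² = 94.21.
Rounding up, n = 95 per group.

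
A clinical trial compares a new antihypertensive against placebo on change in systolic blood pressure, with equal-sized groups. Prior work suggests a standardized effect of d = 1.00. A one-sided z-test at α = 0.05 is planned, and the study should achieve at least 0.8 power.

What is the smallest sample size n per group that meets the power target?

n = 13 per group

For power 0.8 need Φ(δ − z_{0.05}) = 0.8, so δ = z_{0.05} + z_{0.20} = 1.645 + 0.842 = 2.486.
δ = d·√(n/2) ⇒ n = 2(δ/d)² = 2 × (2.486 / 1.00)² = 12.37.
Rounding up, n = 13 per group.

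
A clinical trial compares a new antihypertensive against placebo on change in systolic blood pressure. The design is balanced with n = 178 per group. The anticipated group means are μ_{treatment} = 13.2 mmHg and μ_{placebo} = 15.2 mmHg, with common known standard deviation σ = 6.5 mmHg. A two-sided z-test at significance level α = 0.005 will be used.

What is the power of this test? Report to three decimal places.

Standardized effect: d = |μ_{treatment} − μ_{placebo}| / σ = |13.2 − 15.2| / 6.5 = 0.3077
Noncentrality parameter: δ = d·√(n/2) = 0.3077 × √(178/2) = 2.9028
Critical value for a two-sided test at α = 0.005: z_{α/2} = 2.807.
Power = Φ(δ − 2.807) + Φ(−δ − 2.807) = Φ(0.096) + Φ(-5.710) = 0.5381 + 0.0000 = 0.5381.

Power ≈ 0.538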